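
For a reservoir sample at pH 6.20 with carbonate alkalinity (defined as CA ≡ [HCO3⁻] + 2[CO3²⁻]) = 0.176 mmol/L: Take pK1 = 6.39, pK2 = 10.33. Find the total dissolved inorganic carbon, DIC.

CA = [HCO3⁻] + 2[CO3²⁻] = (α₁ + 2α₂)·DIC
At pH 6.20: [H⁺]/K1 = 10^0.19 = 1.5488, K2/[H⁺] = 10^-4.13 = 7.4131×10^-5
α₁ = 1/(1 + 1.5488 + 7.4131×10^-5) = 1/2.5489 = 0.3923; α₂ = α₁·K2/[H⁺] = 2.908×10^-5
α₁ + 2α₂ = 0.3924
DIC = CA / (α₁ + 2α₂) = 0.176 / 0.3924 = 0.449 mmol/L

DIC = 0.449 mmol/L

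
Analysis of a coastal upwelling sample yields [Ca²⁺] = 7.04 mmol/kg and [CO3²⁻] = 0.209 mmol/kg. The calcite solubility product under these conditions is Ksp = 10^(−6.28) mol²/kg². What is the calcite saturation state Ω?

Ksp = 10^(−6.28) = 5.248×10^-7
Ω = [Ca²⁺][CO3²⁻]/Ksp = (7.04×10^-3)(0.209×10^-3) / 5.248×10^-7 = 2.80

Ω = 2.80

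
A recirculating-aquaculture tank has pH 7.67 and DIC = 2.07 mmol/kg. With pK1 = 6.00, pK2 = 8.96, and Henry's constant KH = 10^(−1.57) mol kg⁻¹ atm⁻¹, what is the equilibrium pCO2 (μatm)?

pCO2 = 1530 μatm

α₀ = 1 / (1 + K1/[H⁺] + K1K2/[H⁺]²) = 1 / (1 + 10^+1.67 + 10^+0.38)
   = 1 / (1 + 46.774 + 2.3988) = 1/50.172 = 0.01993
[CO2*] = α₀ × DIC = 0.01993 × 2.07 = 0.04126 mmol/kg
pCO2 = [CO2*]/KH = 4.126×10^-5 / 2.692×10^-2 = 1530 μatm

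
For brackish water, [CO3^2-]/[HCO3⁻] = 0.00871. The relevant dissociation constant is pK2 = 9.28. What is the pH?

pH = 7.22

From K2 = [H⁺][CO3^2-]/[HCO3⁻]:  pH = pK2 + log₁₀([CO3^2-]/[HCO3⁻])
log₁₀(0.00871) = -2.060
pH = 9.28 + (-2.060) = 7.22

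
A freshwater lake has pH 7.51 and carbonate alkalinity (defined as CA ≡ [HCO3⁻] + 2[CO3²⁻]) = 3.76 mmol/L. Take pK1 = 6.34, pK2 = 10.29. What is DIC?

CA = [HCO3⁻] + 2[CO3²⁻] = (α₁ + 2α₂)·DIC
At pH 7.51: [H⁺]/K1 = 10^-1.17 = 0.067608, K2/[H⁺] = 10^-2.78 = 0.0016596
α₁ = 1/(1 + 0.067608 + 0.0016596) = 1/1.0693 = 0.9352; α₂ = α₁·K2/[H⁺] = 0.001552
α₁ + 2α₂ = 0.9383
DIC = CA / (α₁ + 2α₂) = 3.76 / 0.9383 = 4.01 mmol/L

DIC = 4.01 mmol/L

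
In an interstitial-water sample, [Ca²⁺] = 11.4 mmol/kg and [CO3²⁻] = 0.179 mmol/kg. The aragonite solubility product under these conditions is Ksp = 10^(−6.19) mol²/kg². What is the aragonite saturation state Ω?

Ω = 3.16

Ksp = 10^(−6.19) = 6.457×10^-7
Ω = [Ca²⁺][CO3²⁻]/Ksp = (11.4×10^-3)(0.179×10^-3) / 6.457×10^-7 = 3.16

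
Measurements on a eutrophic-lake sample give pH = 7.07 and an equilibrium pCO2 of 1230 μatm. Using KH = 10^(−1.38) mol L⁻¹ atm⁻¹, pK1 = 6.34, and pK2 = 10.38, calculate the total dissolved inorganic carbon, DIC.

[CO2*] = KH · pCO2 = 10^(−1.38) × 1230×10^-6 = 5.127×10^-5 mol/L
α₀ = 1/(1 + K1/[H⁺] + K1K2/[H⁺]²) = 1/(1 + 10^+0.73 + 10^-2.58) = 0.1569
DIC = [CO2*]/α₀ = 5.127×10^-5 / 0.1569 = 0.327 mmol/L

DIC = 0.327 mmol/L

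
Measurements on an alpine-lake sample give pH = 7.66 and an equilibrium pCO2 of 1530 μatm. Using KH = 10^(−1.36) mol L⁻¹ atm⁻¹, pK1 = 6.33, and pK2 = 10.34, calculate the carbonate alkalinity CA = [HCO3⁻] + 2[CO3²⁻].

CA = 1.43 mmol/L

[CO2*] = KH · pCO2 = 10^(−1.36) × 1530×10^-6 = 6.679×10^-5 mol/L
α₀ = 1/(1 + K1/[H⁺] + K1K2/[H⁺]²) = 1/(1 + 10^+1.33 + 10^-1.35) = 0.04459
DIC = [CO2*]/α₀ = 6.679×10^-5 / 0.04459 = 1.498 mmol/L
CA = (α₁ + 2α₂)·DIC = (0.9534 + 2×0.001992) × 1.498 = 1.43 mmol/L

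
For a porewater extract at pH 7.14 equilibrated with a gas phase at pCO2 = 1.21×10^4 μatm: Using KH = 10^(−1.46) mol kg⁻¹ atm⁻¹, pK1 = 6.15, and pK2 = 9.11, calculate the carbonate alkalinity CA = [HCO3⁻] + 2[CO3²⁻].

CA = 4.19 mmol/kg

[CO2*] = KH · pCO2 = 10^(−1.46) × 1.21×10^4×10^-6 = 4.196×10^-4 mol/kg
α₀ = 1/(1 + K1/[H⁺] + K1K2/[H⁺]²) = 1/(1 + 10^+0.99 + 10^-0.98) = 0.09194
DIC = [CO2*]/α₀ = 4.196×10^-4 / 0.09194 = 4.563 mmol/kg
CA = (α₁ + 2α₂)·DIC = (0.8984 + 2×0.009627) × 4.563 = 4.19 mmol/kg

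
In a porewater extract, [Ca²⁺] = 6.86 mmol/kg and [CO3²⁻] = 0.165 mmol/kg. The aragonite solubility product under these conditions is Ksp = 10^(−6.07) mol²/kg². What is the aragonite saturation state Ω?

Ω = 1.33

Ksp = 10^(−6.07) = 8.511×10^-7
Ω = [Ca²⁺][CO3²⁻]/Ksp = (6.86×10^-3)(0.165×10^-3) / 8.511×10^-7 = 1.33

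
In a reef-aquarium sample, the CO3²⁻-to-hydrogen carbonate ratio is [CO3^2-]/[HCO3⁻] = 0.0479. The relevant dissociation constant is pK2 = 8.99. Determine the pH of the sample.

pH = 7.67

From K2 = [H⁺][CO3^2-]/[HCO3⁻]:  pH = pK2 + log₁₀([CO3^2-]/[HCO3⁻])
log₁₀(0.0479) = -1.320
pH = 8.99 + (-1.320) = 7.67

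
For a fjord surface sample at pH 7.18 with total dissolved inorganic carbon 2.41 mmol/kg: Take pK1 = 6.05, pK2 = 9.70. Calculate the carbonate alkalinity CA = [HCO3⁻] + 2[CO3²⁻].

CA = 2.25 mmol/kg

CA = [HCO3⁻] + 2[CO3²⁻] = (α₁ + 2α₂)·DIC
At pH 7.18: [H⁺]/K1 = 10^-1.13 = 0.074131, K2/[H⁺] = 10^-2.52 = 0.0030200
α₁ = 1/(1 + 0.074131 + 0.0030200) = 1/1.0772 = 0.9284; α₂ = α₁·K2/[H⁺] = 0.002804
α₁ + 2α₂ = 0.9340
CA = 0.9340 × 2.41 = 2.25 mmol/kg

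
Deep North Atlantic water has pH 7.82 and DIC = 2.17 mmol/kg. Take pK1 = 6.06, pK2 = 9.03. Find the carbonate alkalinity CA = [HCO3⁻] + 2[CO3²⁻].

CA = [HCO3⁻] + 2[CO3²⁻] = (α₁ + 2α₂)·DIC
At pH 7.82: [H⁺]/K1 = 10^-1.76 = 0.017378, K2/[H⁺] = 10^-1.21 = 0.061660
α₁ = 1/(1 + 0.017378 + 0.061660) = 1/1.0790 = 0.9268; α₂ = α₁·K2/[H⁺] = 0.05714
α₁ + 2α₂ = 1.0410
CA = 1.0410 × 2.17 = 2.26 mmol/kg

CA = 2.26 mmol/kg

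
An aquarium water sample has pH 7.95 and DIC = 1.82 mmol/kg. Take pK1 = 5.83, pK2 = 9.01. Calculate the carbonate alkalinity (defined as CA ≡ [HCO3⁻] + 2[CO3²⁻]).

CA = 1.95 mmol/kg

CA = [HCO3⁻] + 2[CO3²⁻] = (α₁ + 2α₂)·DIC
At pH 7.95: [H⁺]/K1 = 10^-2.12 = 0.0075858, K2/[H⁺] = 10^-1.06 = 0.087096
α₁ = 1/(1 + 0.0075858 + 0.087096) = 1/1.0947 = 0.9135; α₂ = α₁·K2/[H⁺] = 0.07956
α₁ + 2α₂ = 1.0726
CA = 1.0726 × 1.82 = 1.95 mmol/kg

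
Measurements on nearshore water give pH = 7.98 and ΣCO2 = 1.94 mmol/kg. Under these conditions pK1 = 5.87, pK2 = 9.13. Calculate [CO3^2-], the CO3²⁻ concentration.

[CO3²⁻] = 0.127 mmol/kg

α₂ = 1 / (1 + [H⁺]/K2 + [H⁺]²/(K1K2)) = 1 / (1 + 10^+1.15 + 10^-0.96)
   = 1 / (1 + 14.125 + 0.10965) = 1/15.235 = 0.06564
[CO3²⁻] = α₂ × DIC = 0.06564 × 1.94 = 0.127 mmol/kg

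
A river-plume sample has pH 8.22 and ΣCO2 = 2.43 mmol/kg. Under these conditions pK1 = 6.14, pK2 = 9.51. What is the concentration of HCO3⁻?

[HCO3⁻] = 2.29 mmol/kg

α₁ = 1 / (1 + [H⁺]/K1 + K2/[H⁺]) = 1 / (1 + 10^-2.08 + 10^-1.29)
   = 1 / (1 + 0.0083176 + 0.051286) = 1/1.0596 = 0.9437
[HCO3⁻] = α₁ × DIC = 0.9437 × 2.43 = 2.29 mmol/kg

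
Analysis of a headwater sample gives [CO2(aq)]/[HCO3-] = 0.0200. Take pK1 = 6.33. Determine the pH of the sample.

From K1 = [H⁺][HCO3-]/[CO2(aq)]:  pH = pK1 − log₁₀([CO2(aq)]/[HCO3-])
log₁₀(0.0200) = -1.699
pH = 6.33 − (-1.699) = 8.03

pH = 8.03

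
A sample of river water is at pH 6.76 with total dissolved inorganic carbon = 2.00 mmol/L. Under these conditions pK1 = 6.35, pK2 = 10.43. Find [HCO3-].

[HCO3⁻] = 1.44 mmol/L

α₁ = 1 / (1 + [H⁺]/K1 + K2/[H⁺]) = 1 / (1 + 10^-0.41 + 10^-3.67)
   = 1 / (1 + 0.38905 + 0.00021380) = 1/1.3893 = 0.7198
[HCO3⁻] = α₁ × DIC = 0.7198 × 2.00 = 1.44 mmol/L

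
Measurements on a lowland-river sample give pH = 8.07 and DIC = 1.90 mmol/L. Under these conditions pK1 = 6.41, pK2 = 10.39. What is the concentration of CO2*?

[CO2*] = 0.0405 mmol/L

α₀ = 1 / (1 + K1/[H⁺] + K1K2/[H⁺]²) = 1 / (1 + 10^+1.66 + 10^-0.66)
   = 1 / (1 + 45.709 + 0.21878) = 1/46.928 = 0.02131
[CO2*] = α₀ × DIC = 0.02131 × 1.90 = 0.0405 mmol/L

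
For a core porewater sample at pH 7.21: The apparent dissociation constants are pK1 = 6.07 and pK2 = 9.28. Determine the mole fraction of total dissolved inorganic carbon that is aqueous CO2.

α₀ = 1 / (1 + K1/[H⁺] + K1K2/[H⁺]²) = 1 / (1 + 10^+1.14 + 10^-0.93)
   = 1 / (1 + 13.804 + 0.11749) = 1/14.921 = 0.06702

α₀ = 0.0670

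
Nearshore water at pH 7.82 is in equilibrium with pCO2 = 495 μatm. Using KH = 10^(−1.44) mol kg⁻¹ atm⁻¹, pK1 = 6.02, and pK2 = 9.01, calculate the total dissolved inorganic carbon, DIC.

[CO2*] = KH · pCO2 = 10^(−1.44) × 495×10^-6 = 1.797×10^-5 mol/kg
α₀ = 1/(1 + K1/[H⁺] + K1K2/[H⁺]²) = 1/(1 + 10^+1.80 + 10^+0.61) = 0.01467
DIC = [CO2*]/α₀ = 1.797×10^-5 / 0.01467 = 1.23 mmol/kg

DIC = 1.23 mmol/kg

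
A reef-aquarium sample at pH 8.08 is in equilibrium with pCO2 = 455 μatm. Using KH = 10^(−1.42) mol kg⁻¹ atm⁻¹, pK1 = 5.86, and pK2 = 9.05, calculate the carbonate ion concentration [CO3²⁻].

[CO2*] = KH · pCO2 = 10^(−1.42) × 455×10^-6 = 1.730×10^-5 mol/kg
α₀ = 1/(1 + K1/[H⁺] + K1K2/[H⁺]²) = 1/(1 + 10^+2.22 + 10^+1.25) = 0.005413
DIC = [CO2*]/α₀ = 1.730×10^-5 / 0.005413 = 3.196 mmol/kg
[CO3²⁻] = α₂·DIC; α₂ = 0.09626, so [CO3²⁻] = 0.09626 × 3.196 = 0.308 mmol/kg

[CO3²⁻] = 0.308 mmol/kg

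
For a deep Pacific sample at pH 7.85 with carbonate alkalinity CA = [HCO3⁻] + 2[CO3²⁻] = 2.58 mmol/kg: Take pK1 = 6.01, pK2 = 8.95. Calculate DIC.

CA = [HCO3⁻] + 2[CO3²⁻] = (α₁ + 2α₂)·DIC
At pH 7.85: [H⁺]/K1 = 10^-1.84 = 0.014454, K2/[H⁺] = 10^-1.10 = 0.079433
α₁ = 1/(1 + 0.014454 + 0.079433) = 1/1.0939 = 0.9142; α₂ = α₁·K2/[H⁺] = 0.07262
α₁ + 2α₂ = 1.0594
DIC = CA / (α₁ + 2α₂) = 2.58 / 1.0594 = 2.44 mmol/kg

DIC = 2.44 mmol/kg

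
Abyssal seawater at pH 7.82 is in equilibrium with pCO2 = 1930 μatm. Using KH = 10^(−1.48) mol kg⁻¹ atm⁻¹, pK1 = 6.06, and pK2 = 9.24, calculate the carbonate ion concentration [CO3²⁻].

[CO2*] = KH · pCO2 = 10^(−1.48) × 1930×10^-6 = 6.391×10^-5 mol/kg
α₀ = 1/(1 + K1/[H⁺] + K1K2/[H⁺]²) = 1/(1 + 10^+1.76 + 10^+0.34) = 0.01647
DIC = [CO2*]/α₀ = 6.391×10^-5 / 0.01647 = 3.881 mmol/kg
[CO3²⁻] = α₂·DIC; α₂ = 0.03602, so [CO3²⁻] = 0.03602 × 3.881 = 0.140 mmol/kg

[CO3²⁻] = 0.140 mmol/kg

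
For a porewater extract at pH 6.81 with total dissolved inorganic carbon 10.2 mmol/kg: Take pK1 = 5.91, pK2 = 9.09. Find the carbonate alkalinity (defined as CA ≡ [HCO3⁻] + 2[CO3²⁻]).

CA = 9.11 mmol/kg

CA = [HCO3⁻] + 2[CO3²⁻] = (α₁ + 2α₂)·DIC
At pH 6.81: [H⁺]/K1 = 10^-0.90 = 0.12589, K2/[H⁺] = 10^-2.28 = 0.0052481
α₁ = 1/(1 + 0.12589 + 0.0052481) = 1/1.1311 = 0.8841; α₂ = α₁·K2/[H⁺] = 0.004640
α₁ + 2α₂ = 0.8933
CA = 0.8933 × 10.2 = 9.11 mmol/kg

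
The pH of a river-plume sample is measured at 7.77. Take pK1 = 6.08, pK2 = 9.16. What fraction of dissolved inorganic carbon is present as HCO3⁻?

α₁ = 1 / (1 + [H⁺]/K1 + K2/[H⁺]) = 1 / (1 + 10^-1.69 + 10^-1.39)
   = 1 / (1 + 0.020417 + 0.040738) = 1/1.0612 = 0.9424

α₁ = 0.942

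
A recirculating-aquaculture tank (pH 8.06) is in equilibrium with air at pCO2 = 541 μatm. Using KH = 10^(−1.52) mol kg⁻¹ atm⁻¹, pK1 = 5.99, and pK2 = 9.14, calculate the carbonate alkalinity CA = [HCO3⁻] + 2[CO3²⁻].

[CO2*] = KH · pCO2 = 10^(−1.52) × 541×10^-6 = 1.634×10^-5 mol/kg
α₀ = 1/(1 + K1/[H⁺] + K1K2/[H⁺]²) = 1/(1 + 10^+2.07 + 10^+0.99) = 0.007797
DIC = [CO2*]/α₀ = 1.634×10^-5 / 0.007797 = 2.096 mmol/kg
CA = (α₁ + 2α₂)·DIC = (0.9160 + 2×0.07619) × 2.096 = 2.24 mmol/kg

CA = 2.24 mmol/kg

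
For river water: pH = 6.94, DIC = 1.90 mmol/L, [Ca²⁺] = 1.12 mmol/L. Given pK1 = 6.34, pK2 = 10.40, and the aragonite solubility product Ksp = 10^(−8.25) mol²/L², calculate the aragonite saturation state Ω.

Ω = 0.105

α₂ = 1 / (1 + [H⁺]/K2 + [H⁺]²/(K1K2)) = 1 / (1 + 10^+3.46 + 10^+2.86)
   = 1 / (1 + 2884.0 + 724.44) = 1/3609.5 = 0.0002770
[CO3²⁻] = α₂ × DIC = 0.0002770 × 1.90 = 0.0005264 mmol/L = 0.5264 μmol/L
Ksp = 10^(−8.25) = 5.623×10^-9
Ω = [Ca²⁺][CO3²⁻]/Ksp = (1.12×10^-3)(5.264×10^-7) / 5.623×10^-9 = 0.105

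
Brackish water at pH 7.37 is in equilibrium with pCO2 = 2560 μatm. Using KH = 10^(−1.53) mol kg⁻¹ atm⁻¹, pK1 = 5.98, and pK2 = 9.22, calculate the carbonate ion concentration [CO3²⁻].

[CO3²⁻] = 0.0262 mmol/kg

[CO2*] = KH · pCO2 = 10^(−1.53) × 2560×10^-6 = 7.555×10^-5 mol/kg
α₀ = 1/(1 + K1/[H⁺] + K1K2/[H⁺]²) = 1/(1 + 10^+1.39 + 10^-0.46) = 0.03862
DIC = [CO2*]/α₀ = 7.555×10^-5 / 0.03862 = 1.956 mmol/kg
[CO3²⁻] = α₂·DIC; α₂ = 0.01339, so [CO3²⁻] = 0.01339 × 1.956 = 0.0262 mmol/kg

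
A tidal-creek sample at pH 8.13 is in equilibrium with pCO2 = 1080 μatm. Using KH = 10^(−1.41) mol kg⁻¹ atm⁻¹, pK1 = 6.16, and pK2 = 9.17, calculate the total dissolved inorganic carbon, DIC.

[CO2*] = KH · pCO2 = 10^(−1.41) × 1080×10^-6 = 4.202×10^-5 mol/kg
α₀ = 1/(1 + K1/[H⁺] + K1K2/[H⁺]²) = 1/(1 + 10^+1.97 + 10^+0.93) = 0.009724
DIC = [CO2*]/α₀ = 4.202×10^-5 / 0.009724 = 4.32 mmol/kg

DIC = 4.32 mmol/kg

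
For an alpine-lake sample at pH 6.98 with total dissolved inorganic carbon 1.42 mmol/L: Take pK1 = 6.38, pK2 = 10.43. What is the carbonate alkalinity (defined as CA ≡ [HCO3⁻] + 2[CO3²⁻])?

CA = 1.14 mmol/L

CA = [HCO3⁻] + 2[CO3²⁻] = (α₁ + 2α₂)·DIC
At pH 6.98: [H⁺]/K1 = 10^-0.60 = 0.25119, K2/[H⁺] = 10^-3.45 = 0.00035481
α₁ = 1/(1 + 0.25119 + 0.00035481) = 1/1.2515 = 0.7990; α₂ = α₁·K2/[H⁺] = 0.0002835
α₁ + 2α₂ = 0.7996
CA = 0.7996 × 1.42 = 1.14 mmol/L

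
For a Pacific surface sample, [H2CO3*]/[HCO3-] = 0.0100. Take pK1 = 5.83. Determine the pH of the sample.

From K1 = [H⁺][HCO3-]/[H2CO3*]:  pH = pK1 − log₁₀([H2CO3*]/[HCO3-])
log₁₀(0.0100) = -2.000
pH = 5.83 − (-2.000) = 7.83

pH = 7.83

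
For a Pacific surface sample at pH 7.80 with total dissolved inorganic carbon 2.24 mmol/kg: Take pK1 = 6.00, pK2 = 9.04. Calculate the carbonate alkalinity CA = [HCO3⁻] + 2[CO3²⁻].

CA = [HCO3⁻] + 2[CO3²⁻] = (α₁ + 2α₂)·DIC
At pH 7.80: [H⁺]/K1 = 10^-1.80 = 0.015849, K2/[H⁺] = 10^-1.24 = 0.057544
α₁ = 1/(1 + 0.015849 + 0.057544) = 1/1.0734 = 0.9316; α₂ = α₁·K2/[H⁺] = 0.05361
α₁ + 2α₂ = 1.0388
CA = 1.0388 × 2.24 = 2.33 mmol/kg

CA = 2.33 mmol/kg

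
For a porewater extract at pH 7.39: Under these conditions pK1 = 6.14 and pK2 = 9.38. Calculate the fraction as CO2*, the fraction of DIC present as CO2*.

α₀ = 0.0527

α₀ = 1 / (1 + K1/[H⁺] + K1K2/[H⁺]²) = 1 / (1 + 10^+1.25 + 10^-0.74)
   = 1 / (1 + 17.783 + 0.18197) = 1/18.965 = 0.05273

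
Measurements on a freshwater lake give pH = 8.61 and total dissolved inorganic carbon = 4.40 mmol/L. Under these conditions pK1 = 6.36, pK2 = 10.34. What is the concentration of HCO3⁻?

α₁ = 1 / (1 + [H⁺]/K1 + K2/[H⁺]) = 1 / (1 + 10^-2.25 + 10^-1.73)
   = 1 / (1 + 0.0056234 + 0.018621) = 1/1.0242 = 0.9763
[HCO3⁻] = α₁ × DIC = 0.9763 × 4.40 = 4.30 mmol/L

[HCO3⁻] = 4.30 mmol/L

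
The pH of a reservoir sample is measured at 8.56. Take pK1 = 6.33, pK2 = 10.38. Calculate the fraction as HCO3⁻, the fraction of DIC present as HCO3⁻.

α₁ = 1 / (1 + [H⁺]/K1 + K2/[H⁺]) = 1 / (1 + 10^-2.23 + 10^-1.82)
   = 1 / (1 + 0.0058884 + 0.015136) = 1/1.0210 = 0.9794

α₁ = 0.979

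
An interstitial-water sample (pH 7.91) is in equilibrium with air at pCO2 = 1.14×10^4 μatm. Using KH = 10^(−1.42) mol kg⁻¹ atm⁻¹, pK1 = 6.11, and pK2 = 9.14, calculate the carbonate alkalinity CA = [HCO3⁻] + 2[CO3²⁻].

[CO2*] = KH · pCO2 = 10^(−1.42) × 1.14×10^4×10^-6 = 4.334×10^-4 mol/kg
α₀ = 1/(1 + K1/[H⁺] + K1K2/[H⁺]²) = 1/(1 + 10^+1.80 + 10^+0.57) = 0.01475
DIC = [CO2*]/α₀ = 4.334×10^-4 / 0.01475 = 29.39 mmol/kg
CA = (α₁ + 2α₂)·DIC = (0.9305 + 2×0.05479) × 29.39 = 30.6 mmol/kg

CA = 30.6 mmol/kg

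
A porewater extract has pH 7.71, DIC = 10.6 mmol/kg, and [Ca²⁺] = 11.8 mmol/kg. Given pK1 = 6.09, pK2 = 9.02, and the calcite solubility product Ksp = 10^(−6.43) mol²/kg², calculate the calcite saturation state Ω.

Ω = 15.4

α₂ = 1 / (1 + [H⁺]/K2 + [H⁺]²/(K1K2)) = 1 / (1 + 10^+1.31 + 10^-0.31)
   = 1 / (1 + 20.417 + 0.48978) = 1/21.907 = 0.04565
[CO3²⁻] = α₂ × DIC = 0.04565 × 10.6 = 0.4839 mmol/kg
Ksp = 10^(−6.43) = 3.715×10^-7
Ω = [Ca²⁺][CO3²⁻]/Ksp = (11.8×10^-3)(4.839×10^-4) / 3.715×10^-7 = 15.4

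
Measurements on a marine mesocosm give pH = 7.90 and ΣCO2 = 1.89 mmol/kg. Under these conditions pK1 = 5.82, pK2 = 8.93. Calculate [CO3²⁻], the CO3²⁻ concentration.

[CO3²⁻] = 0.160 mmol/kg

α₂ = 1 / (1 + [H⁺]/K2 + [H⁺]²/(K1K2)) = 1 / (1 + 10^+1.03 + 10^-1.05)
   = 1 / (1 + 10.715 + 0.089125) = 1/11.804 = 0.08471
[CO3²⁻] = α₂ × DIC = 0.08471 × 1.89 = 0.160 mmol/kg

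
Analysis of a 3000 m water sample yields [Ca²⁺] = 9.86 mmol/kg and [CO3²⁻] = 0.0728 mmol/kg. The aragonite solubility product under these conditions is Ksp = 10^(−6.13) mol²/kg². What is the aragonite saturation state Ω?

Ω = 0.968

Ksp = 10^(−6.13) = 7.413×10^-7
Ω = [Ca²⁺][CO3²⁻]/Ksp = (9.86×10^-3)(0.0728×10^-3) / 7.413×10^-7 = 0.968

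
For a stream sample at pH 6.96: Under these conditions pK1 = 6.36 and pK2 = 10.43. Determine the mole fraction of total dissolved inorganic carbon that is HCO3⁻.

α₁ = 0.799

α₁ = 1 / (1 + [H⁺]/K1 + K2/[H⁺]) = 1 / (1 + 10^-0.60 + 10^-3.47)
   = 1 / (1 + 0.25119 + 0.00033884) = 1/1.2515 = 0.7990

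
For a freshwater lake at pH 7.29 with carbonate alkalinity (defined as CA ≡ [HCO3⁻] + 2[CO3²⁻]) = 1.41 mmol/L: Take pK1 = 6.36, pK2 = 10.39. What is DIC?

DIC = 1.57 mmol/L

CA = [HCO3⁻] + 2[CO3²⁻] = (α₁ + 2α₂)·DIC
At pH 7.29: [H⁺]/K1 = 10^-0.93 = 0.11749, K2/[H⁺] = 10^-3.10 = 0.00079433
α₁ = 1/(1 + 0.11749 + 0.00079433) = 1/1.1183 = 0.8942; α₂ = α₁·K2/[H⁺] = 0.0007103
α₁ + 2α₂ = 0.8956
DIC = CA / (α₁ + 2α₂) = 1.41 / 0.8956 = 1.57 mmol/L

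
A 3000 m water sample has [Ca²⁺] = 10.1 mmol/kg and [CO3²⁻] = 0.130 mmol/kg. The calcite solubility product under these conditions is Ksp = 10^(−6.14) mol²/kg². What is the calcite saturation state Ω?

Ω = 1.81

Ksp = 10^(−6.14) = 7.244×10^-7
Ω = [Ca²⁺][CO3²⁻]/Ksp = (10.1×10^-3)(0.130×10^-3) / 7.244×10^-7 = 1.81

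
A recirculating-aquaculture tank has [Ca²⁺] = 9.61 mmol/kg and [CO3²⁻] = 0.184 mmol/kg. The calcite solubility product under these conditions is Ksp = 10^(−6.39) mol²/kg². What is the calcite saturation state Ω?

Ω = 4.34

Ksp = 10^(−6.39) = 4.074×10^-7
Ω = [Ca²⁺][CO3²⁻]/Ksp = (9.61×10^-3)(0.184×10^-3) / 4.074×10^-7 = 4.34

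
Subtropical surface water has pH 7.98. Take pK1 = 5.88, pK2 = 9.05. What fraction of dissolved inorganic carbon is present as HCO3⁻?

α₁ = 1 / (1 + [H⁺]/K1 + K2/[H⁺]) = 1 / (1 + 10^-2.10 + 10^-1.07)
   = 1 / (1 + 0.0079433 + 0.085114) = 1/1.0931 = 0.9149

α₁ = 0.915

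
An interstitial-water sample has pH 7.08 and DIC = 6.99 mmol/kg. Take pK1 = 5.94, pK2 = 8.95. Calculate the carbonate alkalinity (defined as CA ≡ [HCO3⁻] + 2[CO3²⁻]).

CA = [HCO3⁻] + 2[CO3²⁻] = (α₁ + 2α₂)·DIC
At pH 7.08: [H⁺]/K1 = 10^-1.14 = 0.072444, K2/[H⁺] = 10^-1.87 = 0.013490
α₁ = 1/(1 + 0.072444 + 0.013490) = 1/1.0859 = 0.9209; α₂ = α₁·K2/[H⁺] = 0.01242
α₁ + 2α₂ = 0.9457
CA = 0.9457 × 6.99 = 6.61 mmol/kg

CA = 6.61 mmol/kg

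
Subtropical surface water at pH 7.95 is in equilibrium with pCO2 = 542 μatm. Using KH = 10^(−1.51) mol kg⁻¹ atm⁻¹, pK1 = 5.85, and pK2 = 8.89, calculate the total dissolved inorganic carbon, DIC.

DIC = 2.37 mmol/kg

[CO2*] = KH · pCO2 = 10^(−1.51) × 542×10^-6 = 1.675×10^-5 mol/kg
α₀ = 1/(1 + K1/[H⁺] + K1K2/[H⁺]²) = 1/(1 + 10^+2.10 + 10^+1.16) = 0.007075
DIC = [CO2*]/α₀ = 1.675×10^-5 / 0.007075 = 2.37 mmol/kg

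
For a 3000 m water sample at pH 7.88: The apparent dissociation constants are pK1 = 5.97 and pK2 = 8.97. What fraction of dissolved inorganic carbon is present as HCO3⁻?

α₁ = 0.914

α₁ = 1 / (1 + [H⁺]/K1 + K2/[H⁺]) = 1 / (1 + 10^-1.91 + 10^-1.09)
   = 1 / (1 + 0.012303 + 0.081283) = 1/1.0936 = 0.9144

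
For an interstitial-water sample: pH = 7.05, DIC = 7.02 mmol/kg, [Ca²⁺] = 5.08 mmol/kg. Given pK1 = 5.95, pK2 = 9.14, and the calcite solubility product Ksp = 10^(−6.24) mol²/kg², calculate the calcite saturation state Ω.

Ω = 0.463

α₂ = 1 / (1 + [H⁺]/K2 + [H⁺]²/(K1K2)) = 1 / (1 + 10^+2.09 + 10^+0.99)
   = 1 / (1 + 123.03 + 9.7724) = 1/133.80 = 0.007474
[CO3²⁻] = α₂ × DIC = 0.007474 × 7.02 = 0.05247 mmol/kg
Ksp = 10^(−6.24) = 5.754×10^-7
Ω = [Ca²⁺][CO3²⁻]/Ksp = (5.08×10^-3)(5.247×10^-5) / 5.754×10^-7 = 0.463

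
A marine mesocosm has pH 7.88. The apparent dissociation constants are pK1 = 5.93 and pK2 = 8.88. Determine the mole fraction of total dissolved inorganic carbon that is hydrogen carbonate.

α₁ = 1 / (1 + [H⁺]/K1 + K2/[H⁺]) = 1 / (1 + 10^-1.95 + 10^-1.00)
   = 1 / (1 + 0.011220 + 0.10000) = 1/1.1112 = 0.8999

α₁ = 0.900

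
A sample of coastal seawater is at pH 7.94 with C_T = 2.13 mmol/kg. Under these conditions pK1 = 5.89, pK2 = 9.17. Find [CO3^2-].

α₂ = 1 / (1 + [H⁺]/K2 + [H⁺]²/(K1K2)) = 1 / (1 + 10^+1.23 + 10^-0.82)
   = 1 / (1 + 16.982 + 0.15136) = 1/18.134 = 0.05515
[CO3²⁻] = α₂ × DIC = 0.05515 × 2.13 = 0.117 mmol/kg

[CO3²⁻] = 0.117 mmol/kg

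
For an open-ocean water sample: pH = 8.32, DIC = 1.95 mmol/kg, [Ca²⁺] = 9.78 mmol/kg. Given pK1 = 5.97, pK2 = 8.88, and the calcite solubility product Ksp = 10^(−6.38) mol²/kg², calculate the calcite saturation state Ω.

α₂ = 1 / (1 + [H⁺]/K2 + [H⁺]²/(K1K2)) = 1 / (1 + 10^+0.56 + 10^-1.79)
   = 1 / (1 + 3.6308 + 0.016218) = 1/4.6470 = 0.2152
[CO3²⁻] = α₂ × DIC = 0.2152 × 1.95 = 0.4196 mmol/kg
Ksp = 10^(−6.38) = 4.169×10^-7
Ω = [Ca²⁺][CO3²⁻]/Ksp = (9.78×10^-3)(4.196×10^-4) / 4.169×10^-7 = 9.84

Ω = 9.84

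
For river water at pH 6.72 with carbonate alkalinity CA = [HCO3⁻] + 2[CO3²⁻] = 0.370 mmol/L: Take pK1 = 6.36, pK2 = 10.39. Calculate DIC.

DIC = 0.531 mmol/L

CA = [HCO3⁻] + 2[CO3²⁻] = (α₁ + 2α₂)·DIC
At pH 6.72: [H⁺]/K1 = 10^-0.36 = 0.43652, K2/[H⁺] = 10^-3.67 = 0.00021380
α₁ = 1/(1 + 0.43652 + 0.00021380) = 1/1.4367 = 0.6960; α₂ = α₁·K2/[H⁺] = 0.0001488
α₁ + 2α₂ = 0.6963
DIC = CA / (α₁ + 2α₂) = 0.370 / 0.6963 = 0.531 mmol/L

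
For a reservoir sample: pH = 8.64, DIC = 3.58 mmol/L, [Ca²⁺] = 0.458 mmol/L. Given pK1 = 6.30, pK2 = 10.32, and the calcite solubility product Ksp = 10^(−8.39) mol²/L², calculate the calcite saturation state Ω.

α₂ = 1 / (1 + [H⁺]/K2 + [H⁺]²/(K1K2)) = 1 / (1 + 10^+1.68 + 10^-0.66)
   = 1 / (1 + 47.863 + 0.21878) = 1/49.082 = 0.02037
[CO3²⁻] = α₂ × DIC = 0.02037 × 3.58 = 0.07294 mmol/L
Ksp = 10^(−8.39) = 4.074×10^-9
Ω = [Ca²⁺][CO3²⁻]/Ksp = (0.458×10^-3)(7.294×10^-5) / 4.074×10^-9 = 8.20

Ω = 8.20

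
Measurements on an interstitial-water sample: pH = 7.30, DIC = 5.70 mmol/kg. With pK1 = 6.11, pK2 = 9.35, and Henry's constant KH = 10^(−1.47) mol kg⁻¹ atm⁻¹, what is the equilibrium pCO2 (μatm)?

α₀ = 1 / (1 + K1/[H⁺] + K1K2/[H⁺]²) = 1 / (1 + 10^+1.19 + 10^-0.86)
   = 1 / (1 + 15.488 + 0.13804) = 1/16.626 = 0.06015
[CO2*] = α₀ × DIC = 0.06015 × 5.70 = 0.3428 mmol/kg
pCO2 = [CO2*]/KH = 3.428×10^-4 / 3.388×10^-2 = 1.01×10^4 μatm

pCO2 = 1.01×10^4 μatm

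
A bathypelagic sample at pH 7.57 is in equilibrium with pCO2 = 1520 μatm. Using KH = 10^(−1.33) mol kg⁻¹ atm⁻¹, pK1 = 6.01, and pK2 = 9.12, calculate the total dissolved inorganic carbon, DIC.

DIC = 2.73 mmol/kg

[CO2*] = KH · pCO2 = 10^(−1.33) × 1520×10^-6 = 7.110×10^-5 mol/kg
α₀ = 1/(1 + K1/[H⁺] + K1K2/[H⁺]²) = 1/(1 + 10^+1.56 + 10^+0.01) = 0.02609
DIC = [CO2*]/α₀ = 7.110×10^-5 / 0.02609 = 2.73 mmol/kg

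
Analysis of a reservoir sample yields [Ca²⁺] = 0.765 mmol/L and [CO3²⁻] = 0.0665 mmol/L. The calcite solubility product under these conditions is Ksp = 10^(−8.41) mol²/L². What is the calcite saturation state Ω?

Ω = 13.1

Ksp = 10^(−8.41) = 3.890×10^-9
Ω = [Ca²⁺][CO3²⁻]/Ksp = (0.765×10^-3)(0.0665×10^-3) / 3.890×10^-9 = 13.1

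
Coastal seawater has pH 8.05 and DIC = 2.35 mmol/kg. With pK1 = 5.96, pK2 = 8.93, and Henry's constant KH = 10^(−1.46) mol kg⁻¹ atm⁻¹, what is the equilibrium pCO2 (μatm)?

pCO2 = 483 μatm

α₀ = 1 / (1 + K1/[H⁺] + K1K2/[H⁺]²) = 1 / (1 + 10^+2.09 + 10^+1.21)
   = 1 / (1 + 123.03 + 16.218) = 1/140.24 = 0.007130
[CO2*] = α₀ × DIC = 0.007130 × 2.35 = 0.01676 mmol/kg = 16.76 μmol/kg
pCO2 = [CO2*]/KH = 1.676×10^-5 / 3.467×10^-2 = 483 μatm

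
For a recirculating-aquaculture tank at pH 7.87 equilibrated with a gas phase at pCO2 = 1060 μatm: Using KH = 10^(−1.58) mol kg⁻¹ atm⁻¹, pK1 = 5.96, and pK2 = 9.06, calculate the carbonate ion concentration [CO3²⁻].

[CO2*] = KH · pCO2 = 10^(−1.58) × 1060×10^-6 = 2.788×10^-5 mol/kg
α₀ = 1/(1 + K1/[H⁺] + K1K2/[H⁺]²) = 1/(1 + 10^+1.91 + 10^+0.72) = 0.01142
DIC = [CO2*]/α₀ = 2.788×10^-5 / 0.01142 = 2.440 mmol/kg
[CO3²⁻] = α₂·DIC; α₂ = 0.05996, so [CO3²⁻] = 0.05996 × 2.440 = 0.146 mmol/kg

[CO3²⁻] = 0.146 mmol/kg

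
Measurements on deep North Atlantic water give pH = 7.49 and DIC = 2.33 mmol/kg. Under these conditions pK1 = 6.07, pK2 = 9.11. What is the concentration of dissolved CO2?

α₀ = 1 / (1 + K1/[H⁺] + K1K2/[H⁺]²) = 1 / (1 + 10^+1.42 + 10^-0.20)
   = 1 / (1 + 26.303 + 0.63096) = 1/27.934 = 0.03580
[CO2*] = α₀ × DIC = 0.03580 × 2.33 = 0.0834 mmol/kg

[CO2*] = 0.0834 mmol/kg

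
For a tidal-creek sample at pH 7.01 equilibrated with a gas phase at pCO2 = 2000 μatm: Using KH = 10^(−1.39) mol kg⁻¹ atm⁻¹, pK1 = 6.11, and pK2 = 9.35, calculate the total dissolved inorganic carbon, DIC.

[CO2*] = KH · pCO2 = 10^(−1.39) × 2000×10^-6 = 8.148×10^-5 mol/kg
α₀ = 1/(1 + K1/[H⁺] + K1K2/[H⁺]²) = 1/(1 + 10^+0.90 + 10^-1.44) = 0.1114
DIC = [CO2*]/α₀ = 8.148×10^-5 / 0.1114 = 0.732 mmol/kg

DIC = 0.732 mmol/kg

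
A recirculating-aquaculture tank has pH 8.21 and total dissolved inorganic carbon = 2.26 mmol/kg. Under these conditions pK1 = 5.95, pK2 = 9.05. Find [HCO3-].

α₁ = 1 / (1 + [H⁺]/K1 + K2/[H⁺]) = 1 / (1 + 10^-2.26 + 10^-0.84)
   = 1 / (1 + 0.0054954 + 0.14454) = 1/1.1500 = 0.8695
[HCO3⁻] = α₁ × DIC = 0.8695 × 2.26 = 1.97 mmol/kg

[HCO3⁻] = 1.97 mmol/kg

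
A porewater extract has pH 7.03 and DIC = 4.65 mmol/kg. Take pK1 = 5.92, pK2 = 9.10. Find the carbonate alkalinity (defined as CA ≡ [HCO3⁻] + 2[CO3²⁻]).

CA = [HCO3⁻] + 2[CO3²⁻] = (α₁ + 2α₂)·DIC
At pH 7.03: [H⁺]/K1 = 10^-1.11 = 0.077625, K2/[H⁺] = 10^-2.07 = 0.0085114
α₁ = 1/(1 + 0.077625 + 0.0085114) = 1/1.0861 = 0.9207; α₂ = α₁·K2/[H⁺] = 0.007836
α₁ + 2α₂ = 0.9364
CA = 0.9364 × 4.65 = 4.35 mmol/kg

CA = 4.35 mmol/kg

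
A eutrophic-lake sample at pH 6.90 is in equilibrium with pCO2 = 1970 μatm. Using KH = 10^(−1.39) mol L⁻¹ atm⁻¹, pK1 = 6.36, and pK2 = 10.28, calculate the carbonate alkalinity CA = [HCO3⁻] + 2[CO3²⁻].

[CO2*] = KH · pCO2 = 10^(−1.39) × 1970×10^-6 = 8.025×10^-5 mol/L
α₀ = 1/(1 + K1/[H⁺] + K1K2/[H⁺]²) = 1/(1 + 10^+0.54 + 10^-2.84) = 0.2238
DIC = [CO2*]/α₀ = 8.025×10^-5 / 0.2238 = 0.3586 mmol/L
CA = (α₁ + 2α₂)·DIC = (0.7759 + 2×0.0003235) × 0.3586 = 0.279 mmol/L

CA = 0.279 mmol/L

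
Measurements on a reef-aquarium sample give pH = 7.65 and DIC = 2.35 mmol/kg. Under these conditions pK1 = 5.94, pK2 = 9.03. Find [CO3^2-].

[CO3²⁻] = 0.0923 mmol/kg

α₂ = 1 / (1 + [H⁺]/K2 + [H⁺]²/(K1K2)) = 1 / (1 + 10^+1.38 + 10^-0.33)
   = 1 / (1 + 23.988 + 0.46774) = 1/25.456 = 0.03928
[CO3²⁻] = α₂ × DIC = 0.03928 × 2.35 = 0.0923 mmol/kg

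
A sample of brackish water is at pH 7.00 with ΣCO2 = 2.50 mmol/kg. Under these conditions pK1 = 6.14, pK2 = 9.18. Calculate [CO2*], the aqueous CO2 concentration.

[CO2*] = 0.301 mmol/kg

α₀ = 1 / (1 + K1/[H⁺] + K1K2/[H⁺]²) = 1 / (1 + 10^+0.86 + 10^-1.32)
   = 1 / (1 + 7.2444 + 0.047863) = 1/8.2922 = 0.1206
[CO2*] = α₀ × DIC = 0.1206 × 2.50 = 0.301 mmol/kg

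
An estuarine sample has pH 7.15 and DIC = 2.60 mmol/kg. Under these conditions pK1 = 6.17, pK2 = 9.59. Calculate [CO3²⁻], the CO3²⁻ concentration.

α₂ = 1 / (1 + [H⁺]/K2 + [H⁺]²/(K1K2)) = 1 / (1 + 10^+2.44 + 10^+1.46)
   = 1 / (1 + 275.42 + 28.840) = 1/305.26 = 0.003276
[CO3²⁻] = α₂ × DIC = 0.003276 × 2.60 = 0.00852 mmol/kg = 8.52 μmol/kg

[CO3²⁻] = 8.52 μmol/kg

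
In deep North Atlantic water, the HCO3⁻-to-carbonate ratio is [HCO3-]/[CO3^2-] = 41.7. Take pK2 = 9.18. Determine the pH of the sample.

From K2 = [H⁺][CO3^2-]/[HCO3-]:  pH = pK2 − log₁₀([HCO3-]/[CO3^2-])
log₁₀(41.7) = +1.620
pH = 9.18 − (+1.620) = 7.56

pH = 7.56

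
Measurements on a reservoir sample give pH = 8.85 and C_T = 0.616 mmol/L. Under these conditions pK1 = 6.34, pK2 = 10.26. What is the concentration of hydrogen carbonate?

[HCO3⁻] = 0.591 mmol/L

α₁ = 1 / (1 + [H⁺]/K1 + K2/[H⁺]) = 1 / (1 + 10^-2.51 + 10^-1.41)
   = 1 / (1 + 0.0030903 + 0.038905) = 1/1.0420 = 0.9597
[HCO3⁻] = α₁ × DIC = 0.9597 × 0.616 = 0.591 mmol/L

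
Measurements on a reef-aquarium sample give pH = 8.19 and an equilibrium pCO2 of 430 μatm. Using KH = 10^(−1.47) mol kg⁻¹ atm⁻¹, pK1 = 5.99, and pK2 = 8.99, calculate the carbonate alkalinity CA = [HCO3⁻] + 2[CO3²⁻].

[CO2*] = KH · pCO2 = 10^(−1.47) × 430×10^-6 = 1.457×10^-5 mol/kg
α₀ = 1/(1 + K1/[H⁺] + K1K2/[H⁺]²) = 1/(1 + 10^+2.20 + 10^+1.40) = 0.005417
DIC = [CO2*]/α₀ = 1.457×10^-5 / 0.005417 = 2.690 mmol/kg
CA = (α₁ + 2α₂)·DIC = (0.8585 + 2×0.1361) × 2.690 = 3.04 mmol/kg

CA = 3.04 mmol/kg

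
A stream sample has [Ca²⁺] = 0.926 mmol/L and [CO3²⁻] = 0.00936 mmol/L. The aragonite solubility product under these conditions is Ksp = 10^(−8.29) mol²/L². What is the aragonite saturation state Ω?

Ω = 1.69

Ksp = 10^(−8.29) = 5.129×10^-9
Ω = [Ca²⁺][CO3²⁻]/Ksp = (0.926×10^-3)(0.00936×10^-3) / 5.129×10^-9 = 1.69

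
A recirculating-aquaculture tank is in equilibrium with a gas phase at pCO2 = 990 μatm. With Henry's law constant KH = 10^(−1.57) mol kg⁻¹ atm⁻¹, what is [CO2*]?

KH = 10^(−1.57) = 2.692×10^-2 mol kg⁻¹ atm⁻¹
[CO2*] = KH · pCO2 = 2.692×10^-2 × 990×10^-6 atm = 2.66×10^-5 mol/kg

[CO2*] = 26.6 μmol/kg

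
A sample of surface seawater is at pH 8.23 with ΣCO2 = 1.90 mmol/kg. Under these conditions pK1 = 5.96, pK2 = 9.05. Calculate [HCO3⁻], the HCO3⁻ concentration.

α₁ = 1 / (1 + [H⁺]/K1 + K2/[H⁺]) = 1 / (1 + 10^-2.27 + 10^-0.82)
   = 1 / (1 + 0.0053703 + 0.15136) = 1/1.1567 = 0.8645
[HCO3⁻] = α₁ × DIC = 0.8645 × 1.90 = 1.64 mmol/kg

[HCO3⁻] = 1.64 mmol/kg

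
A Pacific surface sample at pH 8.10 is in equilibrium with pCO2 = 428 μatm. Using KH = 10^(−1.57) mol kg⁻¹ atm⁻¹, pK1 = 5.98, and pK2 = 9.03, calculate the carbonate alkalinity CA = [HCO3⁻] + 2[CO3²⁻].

CA = 1.88 mmol/kg

[CO2*] = KH · pCO2 = 10^(−1.57) × 428×10^-6 = 1.152×10^-5 mol/kg
α₀ = 1/(1 + K1/[H⁺] + K1K2/[H⁺]²) = 1/(1 + 10^+2.12 + 10^+1.19) = 0.006742
DIC = [CO2*]/α₀ = 1.152×10^-5 / 0.006742 = 1.709 mmol/kg
CA = (α₁ + 2α₂)·DIC = (0.8888 + 2×0.1044) × 1.709 = 1.88 mmol/kg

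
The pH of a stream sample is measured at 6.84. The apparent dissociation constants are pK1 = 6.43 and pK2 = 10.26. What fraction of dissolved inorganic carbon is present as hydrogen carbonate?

α₁ = 1 / (1 + [H⁺]/K1 + K2/[H⁺]) = 1 / (1 + 10^-0.41 + 10^-3.42)
   = 1 / (1 + 0.38905 + 0.00038019) = 1/1.3894 = 0.7197

α₁ = 0.720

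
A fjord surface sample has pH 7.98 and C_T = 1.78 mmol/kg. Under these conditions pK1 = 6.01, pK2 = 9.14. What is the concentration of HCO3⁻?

α₁ = 1 / (1 + [H⁺]/K1 + K2/[H⁺]) = 1 / (1 + 10^-1.97 + 10^-1.16)
   = 1 / (1 + 0.010715 + 0.069183) = 1/1.0799 = 0.9260
[HCO3⁻] = α₁ × DIC = 0.9260 × 1.78 = 1.65 mmol/kg

[HCO3⁻] = 1.65 mmol/kg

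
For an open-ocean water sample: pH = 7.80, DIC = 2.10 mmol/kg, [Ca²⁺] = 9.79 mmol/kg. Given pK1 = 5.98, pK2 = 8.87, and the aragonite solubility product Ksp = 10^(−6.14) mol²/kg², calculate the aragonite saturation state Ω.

α₂ = 1 / (1 + [H⁺]/K2 + [H⁺]²/(K1K2)) = 1 / (1 + 10^+1.07 + 10^-0.75)
   = 1 / (1 + 11.749 + 0.17783) = 1/12.927 = 0.07736
[CO3²⁻] = α₂ × DIC = 0.07736 × 2.10 = 0.1625 mmol/kg
Ksp = 10^(−6.14) = 7.244×10^-7
Ω = [Ca²⁺][CO3²⁻]/Ksp = (9.79×10^-3)(1.625×10^-4) / 7.244×10^-7 = 2.20

Ω = 2.20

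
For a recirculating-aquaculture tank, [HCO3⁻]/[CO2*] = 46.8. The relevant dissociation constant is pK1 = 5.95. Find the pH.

pH = 7.62

From K1 = [H⁺][HCO3⁻]/[CO2*]:  pH = pK1 + log₁₀([HCO3⁻]/[CO2*])
log₁₀(46.8) = +1.670
pH = 5.95 + (+1.670) = 7.62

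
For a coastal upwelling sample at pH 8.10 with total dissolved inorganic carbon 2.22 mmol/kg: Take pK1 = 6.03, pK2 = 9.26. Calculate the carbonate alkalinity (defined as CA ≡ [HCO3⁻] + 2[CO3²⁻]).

CA = 2.34 mmol/kg

CA = [HCO3⁻] + 2[CO3²⁻] = (α₁ + 2α₂)·DIC
At pH 8.10: [H⁺]/K1 = 10^-2.07 = 0.0085114, K2/[H⁺] = 10^-1.16 = 0.069183
α₁ = 1/(1 + 0.0085114 + 0.069183) = 1/1.0777 = 0.9279; α₂ = α₁·K2/[H⁺] = 0.06420
α₁ + 2α₂ = 1.0563
CA = 1.0563 × 2.22 = 2.34 mmol/kg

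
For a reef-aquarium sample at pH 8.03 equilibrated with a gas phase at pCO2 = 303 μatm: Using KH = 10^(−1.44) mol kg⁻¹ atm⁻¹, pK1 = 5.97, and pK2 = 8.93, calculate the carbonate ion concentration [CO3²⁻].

[CO2*] = KH · pCO2 = 10^(−1.44) × 303×10^-6 = 1.100×10^-5 mol/kg
α₀ = 1/(1 + K1/[H⁺] + K1K2/[H⁺]²) = 1/(1 + 10^+2.06 + 10^+1.16) = 0.007676
DIC = [CO2*]/α₀ = 1.100×10^-5 / 0.007676 = 1.433 mmol/kg
[CO3²⁻] = α₂·DIC; α₂ = 0.1110, so [CO3²⁻] = 0.1110 × 1.433 = 0.159 mmol/kg

[CO3²⁻] = 0.159 mmol/kg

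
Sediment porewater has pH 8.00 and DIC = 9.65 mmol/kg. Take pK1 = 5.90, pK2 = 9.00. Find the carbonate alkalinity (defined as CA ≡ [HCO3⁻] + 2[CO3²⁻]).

CA = [HCO3⁻] + 2[CO3²⁻] = (α₁ + 2α₂)·DIC
At pH 8.00: [H⁺]/K1 = 10^-2.10 = 0.0079433, K2/[H⁺] = 10^-1.00 = 0.10000
α₁ = 1/(1 + 0.0079433 + 0.10000) = 1/1.1079 = 0.9026; α₂ = α₁·K2/[H⁺] = 0.09026
α₁ + 2α₂ = 1.0831
CA = 1.0831 × 9.65 = 10.5 mmol/kg

CA = 10.5 mmol/kg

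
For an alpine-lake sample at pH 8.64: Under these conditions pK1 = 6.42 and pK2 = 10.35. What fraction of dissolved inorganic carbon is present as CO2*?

α₀ = 0.00588

α₀ = 1 / (1 + K1/[H⁺] + K1K2/[H⁺]²) = 1 / (1 + 10^+2.22 + 10^+0.51)
   = 1 / (1 + 165.96 + 3.2359) = 1/170.19 = 0.005876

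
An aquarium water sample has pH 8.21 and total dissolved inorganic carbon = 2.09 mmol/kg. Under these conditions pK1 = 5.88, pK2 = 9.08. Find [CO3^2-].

[CO3²⁻] = 0.247 mmol/kg

α₂ = 1 / (1 + [H⁺]/K2 + [H⁺]²/(K1K2)) = 1 / (1 + 10^+0.87 + 10^-1.46)
   = 1 / (1 + 7.4131 + 0.034674) = 1/8.4478 = 0.1184
[CO3²⁻] = α₂ × DIC = 0.1184 × 2.09 = 0.247 mmol/kg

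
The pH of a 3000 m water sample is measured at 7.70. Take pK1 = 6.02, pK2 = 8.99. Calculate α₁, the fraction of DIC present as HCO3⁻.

α₁ = 1 / (1 + [H⁺]/K1 + K2/[H⁺]) = 1 / (1 + 10^-1.68 + 10^-1.29)
   = 1 / (1 + 0.020893 + 0.051286) = 1/1.0722 = 0.9327

α₁ = 0.933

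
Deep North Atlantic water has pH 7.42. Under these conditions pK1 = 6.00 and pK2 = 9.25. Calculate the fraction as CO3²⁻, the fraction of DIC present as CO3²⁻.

α₂ = 1 / (1 + [H⁺]/K2 + [H⁺]²/(K1K2)) = 1 / (1 + 10^+1.83 + 10^+0.41)
   = 1 / (1 + 67.608 + 2.5704) = 1/71.179 = 0.01405

α₂ = 0.0140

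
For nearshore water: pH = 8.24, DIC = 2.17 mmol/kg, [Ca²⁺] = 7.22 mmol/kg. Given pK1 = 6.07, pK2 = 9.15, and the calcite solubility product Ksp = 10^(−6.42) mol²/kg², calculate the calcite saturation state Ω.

α₂ = 1 / (1 + [H⁺]/K2 + [H⁺]²/(K1K2)) = 1 / (1 + 10^+0.91 + 10^-1.26)
   = 1 / (1 + 8.1283 + 0.054954) = 1/9.1833 = 0.1089
[CO3²⁻] = α₂ × DIC = 0.1089 × 2.17 = 0.2363 mmol/kg
Ksp = 10^(−6.42) = 3.802×10^-7
Ω = [Ca²⁺][CO3²⁻]/Ksp = (7.22×10^-3)(2.363×10^-4) / 3.802×10^-7 = 4.49

Ω = 4.49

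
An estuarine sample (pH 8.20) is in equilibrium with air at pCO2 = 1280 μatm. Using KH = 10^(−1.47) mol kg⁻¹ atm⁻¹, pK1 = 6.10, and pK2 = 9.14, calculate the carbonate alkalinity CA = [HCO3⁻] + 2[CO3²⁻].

[CO2*] = KH · pCO2 = 10^(−1.47) × 1280×10^-6 = 4.337×10^-5 mol/kg
α₀ = 1/(1 + K1/[H⁺] + K1K2/[H⁺]²) = 1/(1 + 10^+2.10 + 10^+1.16) = 0.007075
DIC = [CO2*]/α₀ = 4.337×10^-5 / 0.007075 = 6.131 mmol/kg
CA = (α₁ + 2α₂)·DIC = (0.8907 + 2×0.1023) × 6.131 = 6.71 mmol/kg

CA = 6.71 mmol/kg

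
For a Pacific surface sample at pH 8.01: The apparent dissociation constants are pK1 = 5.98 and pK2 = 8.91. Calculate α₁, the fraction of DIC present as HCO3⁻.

α₁ = 0.881

α₁ = 1 / (1 + [H⁺]/K1 + K2/[H⁺]) = 1 / (1 + 10^-2.03 + 10^-0.90)
   = 1 / (1 + 0.0093325 + 0.12589) = 1/1.1352 = 0.8809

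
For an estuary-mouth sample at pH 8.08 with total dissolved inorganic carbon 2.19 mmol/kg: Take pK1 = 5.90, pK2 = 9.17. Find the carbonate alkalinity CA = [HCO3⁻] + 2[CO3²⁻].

CA = 2.34 mmol/kg

CA = [HCO3⁻] + 2[CO3²⁻] = (α₁ + 2α₂)·DIC
At pH 8.08: [H⁺]/K1 = 10^-2.18 = 0.0066069, K2/[H⁺] = 10^-1.09 = 0.081283
α₁ = 1/(1 + 0.0066069 + 0.081283) = 1/1.0879 = 0.9192; α₂ = α₁·K2/[H⁺] = 0.07472
α₁ + 2α₂ = 1.0686
CA = 1.0686 × 2.19 = 2.34 mmol/kg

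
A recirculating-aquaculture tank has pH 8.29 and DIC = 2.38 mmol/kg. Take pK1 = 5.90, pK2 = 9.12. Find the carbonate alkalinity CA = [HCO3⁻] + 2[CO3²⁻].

CA = 2.68 mmol/kg

CA = [HCO3⁻] + 2[CO3²⁻] = (α₁ + 2α₂)·DIC
At pH 8.29: [H⁺]/K1 = 10^-2.39 = 0.0040738, K2/[H⁺] = 10^-0.83 = 0.14791
α₁ = 1/(1 + 0.0040738 + 0.14791) = 1/1.1520 = 0.8681; α₂ = α₁·K2/[H⁺] = 0.1284
α₁ + 2α₂ = 1.1249
CA = 1.1249 × 2.38 = 2.68 mmol/kg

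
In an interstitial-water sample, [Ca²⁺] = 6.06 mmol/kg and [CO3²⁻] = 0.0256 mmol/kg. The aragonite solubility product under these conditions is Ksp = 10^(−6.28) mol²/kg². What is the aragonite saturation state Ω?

Ω = 0.296

Ksp = 10^(−6.28) = 5.248×10^-7
Ω = [Ca²⁺][CO3²⁻]/Ksp = (6.06×10^-3)(0.0256×10^-3) / 5.248×10^-7 = 0.296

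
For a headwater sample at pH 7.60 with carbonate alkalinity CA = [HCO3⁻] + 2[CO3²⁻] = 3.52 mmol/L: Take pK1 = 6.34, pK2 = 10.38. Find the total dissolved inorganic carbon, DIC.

CA = [HCO3⁻] + 2[CO3²⁻] = (α₁ + 2α₂)·DIC
At pH 7.60: [H⁺]/K1 = 10^-1.26 = 0.054954, K2/[H⁺] = 10^-2.78 = 0.0016596
α₁ = 1/(1 + 0.054954 + 0.0016596) = 1/1.0566 = 0.9464; α₂ = α₁·K2/[H⁺] = 0.001571
α₁ + 2α₂ = 0.9496
DIC = CA / (α₁ + 2α₂) = 3.52 / 0.9496 = 3.71 mmol/L

DIC = 3.71 mmol/L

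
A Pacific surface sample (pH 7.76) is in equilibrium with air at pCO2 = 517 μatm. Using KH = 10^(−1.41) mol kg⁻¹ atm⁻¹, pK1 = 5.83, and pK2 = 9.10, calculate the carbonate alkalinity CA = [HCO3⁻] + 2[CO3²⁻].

CA = 1.87 mmol/kg

[CO2*] = KH · pCO2 = 10^(−1.41) × 517×10^-6 = 2.011×10^-5 mol/kg
α₀ = 1/(1 + K1/[H⁺] + K1K2/[H⁺]²) = 1/(1 + 10^+1.93 + 10^+0.59) = 0.01111
DIC = [CO2*]/α₀ = 2.011×10^-5 / 0.01111 = 1.810 mmol/kg
CA = (α₁ + 2α₂)·DIC = (0.9457 + 2×0.04323) × 1.810 = 1.87 mmol/kg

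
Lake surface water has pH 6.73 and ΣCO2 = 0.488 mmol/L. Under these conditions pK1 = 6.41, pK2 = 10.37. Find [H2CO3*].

α₀ = 1 / (1 + K1/[H⁺] + K1K2/[H⁺]²) = 1 / (1 + 10^+0.32 + 10^-3.32)
   = 1 / (1 + 2.0893 + 0.00047863) = 1/3.0898 = 0.3236
[CO2*] = α₀ × DIC = 0.3236 × 0.488 = 0.158 mmol/L

[CO2*] = 0.158 mmol/L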